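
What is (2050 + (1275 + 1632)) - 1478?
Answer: 3479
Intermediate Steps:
(2050 + (1275 + 1632)) - 1478 = (2050 + 2907) - 1478 = 4957 - 1478 = 3479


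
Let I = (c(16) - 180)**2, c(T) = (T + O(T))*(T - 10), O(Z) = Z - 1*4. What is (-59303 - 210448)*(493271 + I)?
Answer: -133099189665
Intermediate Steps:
O(Z) = -4 + Z (O(Z) = Z - 4 = -4 + Z)
c(T) = (-10 + T)*(-4 + 2*T) (c(T) = (T + (-4 + T))*(T - 10) = (-4 + 2*T)*(-10 + T) = (-10 + T)*(-4 + 2*T))
I = 144 (I = ((40 - 24*16 + 2*16**2) - 180)**2 = ((40 - 384 + 2*256) - 180)**2 = ((40 - 384 + 512) - 180)**2 = (168 - 180)**2 = (-12)**2 = 144)
(-59303 - 210448)*(493271 + I) = (-59303 - 210448)*(493271 + 144) = -269751*493415 = -133099189665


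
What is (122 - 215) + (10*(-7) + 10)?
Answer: -153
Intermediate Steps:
(122 - 215) + (10*(-7) + 10) = -93 + (-70 + 10) = -93 - 60 = -153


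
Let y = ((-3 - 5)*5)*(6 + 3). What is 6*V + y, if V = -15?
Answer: -450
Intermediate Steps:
y = -360 (y = -8*5*9 = -40*9 = -360)
6*V + y = 6*(-15) - 360 = -90 - 360 = -450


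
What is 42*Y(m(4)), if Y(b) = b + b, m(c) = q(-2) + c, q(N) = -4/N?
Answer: 504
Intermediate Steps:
m(c) = 2 + c (m(c) = -4/(-2) + c = -4*(-½) + c = 2 + c)
Y(b) = 2*b
42*Y(m(4)) = 42*(2*(2 + 4)) = 42*(2*6) = 42*12 = 504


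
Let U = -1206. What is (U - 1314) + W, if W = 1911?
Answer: -609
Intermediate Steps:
(U - 1314) + W = (-1206 - 1314) + 1911 = -2520 + 1911 = -609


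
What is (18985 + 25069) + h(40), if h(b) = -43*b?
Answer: 42334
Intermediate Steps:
(18985 + 25069) + h(40) = (18985 + 25069) - 43*40 = 44054 - 1720 = 42334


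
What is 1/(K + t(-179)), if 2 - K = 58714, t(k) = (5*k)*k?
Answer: 1/101493 ≈ 9.8529e-6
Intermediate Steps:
t(k) = 5*k²
K = -58712 (K = 2 - 1*58714 = 2 - 58714 = -58712)
1/(K + t(-179)) = 1/(-58712 + 5*(-179)²) = 1/(-58712 + 5*32041) = 1/(-58712 + 160205) = 1/101493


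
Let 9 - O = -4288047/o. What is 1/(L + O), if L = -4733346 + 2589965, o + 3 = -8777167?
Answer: -8777170/18812744705287 ≈ -4.6655e-7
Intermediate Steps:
o = -8777170 (o = -3 - 8777167 = -8777170)
L = -2143381
O = 74706483/8777170 (O = 9 - (-4288047)/(-8777170) = 9 - (-4288047)*(-1)/8777170 = 9 - 1*4288047/8777170 = 9 - 4288047/8777170 = 74706483/8777170 ≈ 8.5115)
1/(L + O) = 1/(-2143381 + 74706483/8777170) = 1/(-18812744705287/8777170) = -8777170/18812744705287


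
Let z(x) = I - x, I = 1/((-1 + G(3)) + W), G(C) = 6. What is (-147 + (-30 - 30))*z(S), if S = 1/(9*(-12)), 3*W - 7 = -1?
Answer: -2645/84 ≈ -31.488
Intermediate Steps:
W = 2 (W = 7/3 + (1/3)*(-1) = 7/3 - 1/3 = 2)
I = 1/7 (I = 1/((-1 + 6) + 2) = 1/(5 + 2) = 1/7 ≈ 0.14286)
S = -1/108 (S = (1/9)*(-1/12) = -1/108 ≈ -0.0092593)
z(x) = 1/7 - x
(-147 + (-30 - 30))*z(S) = (-147 + (-30 - 30))*(1/7 - 1*(-1/108)) = (-147 - 60)*(1/7 + 1/108) = -207*115/756 = -2645/84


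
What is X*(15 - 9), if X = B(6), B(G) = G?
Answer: 36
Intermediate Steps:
X = 6
X*(15 - 9) = 6*(15 - 9) = 6*6 = 36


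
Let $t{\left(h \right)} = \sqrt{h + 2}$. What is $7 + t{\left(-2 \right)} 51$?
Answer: $7$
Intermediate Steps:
$t{\left(h \right)} = \sqrt{2 + h}$
$7 + t{\left(-2 \right)} 51 = 7 + \sqrt{2 - 2} \cdot 51 = 7 + \sqrt{0} \cdot 51 = 7 + 0 \cdot 51 = 7 + 0 = 7$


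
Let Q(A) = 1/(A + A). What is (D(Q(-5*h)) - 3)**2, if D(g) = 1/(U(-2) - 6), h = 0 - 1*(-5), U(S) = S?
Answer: 625/64 ≈ 9.7656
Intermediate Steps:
h = 5 (h = 0 + 5 = 5)
Q(A) = 1/(2*A)
D(g) = -1/8 (D(g) = 1/(-2 - 6) = 1/(-8) = -1/8)
(D(Q(-5*h)) - 3)**2 = (-1/8 - 3)**2 = (-25/8)**2 = 625/64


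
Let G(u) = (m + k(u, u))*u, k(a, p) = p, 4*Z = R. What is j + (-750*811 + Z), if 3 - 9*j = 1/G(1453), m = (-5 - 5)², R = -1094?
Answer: -24716484041255/40617162 ≈ -6.0852e+5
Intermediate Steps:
Z = -547/2 (Z = (¼)*(-1094) = -547/2 ≈ -273.50)
m = 100 (m = (-10)² = 100)
G(u) = u*(100 + u) (G(u) = (100 + u)*u = u*(100 + u))
j = 6769526/20308581 (j = ⅓ - 1/(1453*(100 + 1453))/9 = ⅓ - 1/(9*(1453*1553)) = ⅓ - ⅑/2256509 = ⅓ - ⅑*1/2256509 = ⅓ - 1/20308581 = 6769526/20308581 ≈ 0.33333)
j + (-750*811 + Z) = 6769526/20308581 + (-750*811 - 547/2) = 6769526/20308581 + (-608250 - 547/2) = 6769526/20308581 - 1217047/2 = -24716484041255/40617162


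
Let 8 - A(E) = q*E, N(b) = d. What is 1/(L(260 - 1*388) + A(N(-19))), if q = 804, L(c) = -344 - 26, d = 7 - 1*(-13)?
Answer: -1/16442 ≈ -6.0820e-5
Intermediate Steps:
d = 20 (d = 7 + 13 = 20)
L(c) = -370
N(b) = 20
A(E) = 8 - 804*E
1/(L(260 - 1*388) + A(N(-19))) = 1/(-370 + (8 - 804*20)) = 1/(-370 + (8 - 16080)) = 1/(-370 - 16072) = 1/(-16442) = -1/16442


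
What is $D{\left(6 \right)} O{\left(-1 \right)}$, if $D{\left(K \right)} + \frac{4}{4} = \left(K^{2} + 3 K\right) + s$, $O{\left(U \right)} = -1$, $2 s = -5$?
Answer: $- \frac{101}{2} \approx -50.5$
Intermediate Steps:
$s = - \frac{5}{2}$ ($s = \frac{1}{2} \left(-5\right) = - \frac{5}{2} \approx -2.5$)
$D{\left(K \right)} = - \frac{7}{2} + K^{2} + 3 K$ ($D{\left(K \right)} = -1 - \left(\frac{5}{2} - K^{2} - 3 K\right) = -1 + \left(- \frac{5}{2} + K^{2} + 3 K\right) = - \frac{7}{2} + K^{2} + 3 K$)
$D{\left(6 \right)} O{\left(-1 \right)} = \left(- \frac{7}{2} + 6^{2} + 3 \cdot 6\right) \left(-1\right) = \left(- \frac{7}{2} + 36 + 18\right) \left(-1\right) = \frac{101}{2} \left(-1\right) = - \frac{101}{2}$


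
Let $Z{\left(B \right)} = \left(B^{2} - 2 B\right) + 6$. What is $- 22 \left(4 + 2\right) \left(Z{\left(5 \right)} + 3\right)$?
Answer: $-3168$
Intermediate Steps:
$Z{\left(B \right)} = 6 + B^{2} - 2 B$
$- 22 \left(4 + 2\right) \left(Z{\left(5 \right)} + 3\right) = - 22 \left(4 + 2\right) \left(\left(6 + 5^{2} - 10\right) + 3\right) = - 22 \cdot 6 \left(\left(6 + 25 - 10\right) + 3\right) = - 22 \cdot 6 \left(21 + 3\right) = - 22 \cdot 6 \cdot 24 = \left(-22\right) 144 = -3168$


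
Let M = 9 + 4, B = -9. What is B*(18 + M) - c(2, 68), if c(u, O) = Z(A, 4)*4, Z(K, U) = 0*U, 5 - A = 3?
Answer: -279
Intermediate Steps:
A = 2 (A = 5 - 1*3 = 5 - 3 = 2)
Z(K, U) = 0
M = 13
c(u, O) = 0 (c(u, O) = 0*4 = 0)
B*(18 + M) - c(2, 68) = -9*(18 + 13) - 1*0 = -9*31 + 0 = -279 + 0 = -279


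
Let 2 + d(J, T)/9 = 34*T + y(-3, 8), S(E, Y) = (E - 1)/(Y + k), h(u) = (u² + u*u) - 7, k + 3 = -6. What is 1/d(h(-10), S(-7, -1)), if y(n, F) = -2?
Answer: 5/1044 ≈ 0.0047893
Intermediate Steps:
k = -9 (k = -3 - 6 = -9)
h(u) = -7 + 2*u² (h(u) = (u² + u²) - 7 = 2*u² - 7 = -7 + 2*u²)
S(E, Y) = (-1 + E)/(-9 + Y) (S(E, Y) = (E - 1)/(Y - 9) = (-1 + E)/(-9 + Y))
d(J, T) = -36 + 306*T (d(J, T) = -18 + 9*(34*T - 2) = -18 + 9*(-2 + 34*T) = -18 + (-18 + 306*T) = -36 + 306*T)
1/d(h(-10), S(-7, -1)) = 1/(-36 + 306*((-1 - 7)/(-9 - 1))) = 1/(-36 + 306*(-8/(-10))) = 1/(-36 + 306*(-⅒*(-8))) = 1/(-36 + 306*(⅘)) = 1/(-36 + 1224/5) = 1/(1044/5) = 5/1044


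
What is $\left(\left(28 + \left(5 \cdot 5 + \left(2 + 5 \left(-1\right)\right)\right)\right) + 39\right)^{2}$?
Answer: $7921$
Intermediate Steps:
$\left(\left(28 + \left(5 \cdot 5 + \left(2 + 5 \left(-1\right)\right)\right)\right) + 39\right)^{2} = \left(\left(28 + \left(25 + \left(2 - 5\right)\right)\right) + 39\right)^{2} = \left(\left(28 + \left(25 - 3\right)\right) + 39\right)^{2} = \left(\left(28 + 22\right) + 39\right)^{2} = \left(50 + 39\right)^{2} = 89^{2} = 7921$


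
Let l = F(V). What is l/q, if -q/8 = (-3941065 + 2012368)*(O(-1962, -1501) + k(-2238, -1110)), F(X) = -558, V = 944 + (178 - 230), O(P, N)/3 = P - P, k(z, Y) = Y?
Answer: 31/951490520 ≈ 3.2580e-8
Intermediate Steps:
O(P, N) = 0 (O(P, N) = 3*(P - P) = 3*0 = 0)
V = 892 (V = 944 - 52 = 892)
l = -558
q = -17126829360 (q = -8*(-3941065 + 2012368)*(0 - 1110) = -(-15429576)*(-1110) = -8*2140853670 = -17126829360)
l/q = -558/(-17126829360) = -558*(-1/17126829360) = 31/951490520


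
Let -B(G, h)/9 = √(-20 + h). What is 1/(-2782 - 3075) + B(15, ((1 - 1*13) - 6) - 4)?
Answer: -1/5857 - 9*I*√42 ≈ -0.00017074 - 58.327*I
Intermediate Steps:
B(G, h) = -9*√(-20 + h)
1/(-2782 - 3075) + B(15, ((1 - 1*13) - 6) - 4) = 1/(-2782 - 3075) - 9*√(-20 + (((1 - 1*13) - 6) - 4)) = 1/(-5857) - 9*√(-20 + (((1 - 13) - 6) - 4)) = -1/5857 - 9*√(-20 + ((-12 - 6) - 4)) = -1/5857 - 9*√(-20 + (-18 - 4)) = -1/5857 - 9*√(-20 - 22) = -1/5857 - 9*I*√42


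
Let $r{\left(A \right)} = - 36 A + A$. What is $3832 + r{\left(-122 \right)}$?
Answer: $8102$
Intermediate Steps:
$r{\left(A \right)} = - 35 A$
$3832 + r{\left(-122 \right)} = 3832 - -4270 = 3832 + 4270 = 8102$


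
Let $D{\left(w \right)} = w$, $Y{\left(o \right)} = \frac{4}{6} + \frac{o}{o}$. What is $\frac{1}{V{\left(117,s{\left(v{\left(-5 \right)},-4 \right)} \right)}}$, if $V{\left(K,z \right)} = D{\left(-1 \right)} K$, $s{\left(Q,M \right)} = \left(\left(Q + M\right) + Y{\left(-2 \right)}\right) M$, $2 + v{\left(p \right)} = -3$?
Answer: $- \frac{1}{117} \approx -0.008547$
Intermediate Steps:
$Y{\left(o \right)} = \frac{5}{3}$ ($Y{\left(o \right)} = 4 \cdot \frac{1}{6} + 1 = \frac{2}{3} + 1 = \frac{5}{3}$)
$v{\left(p \right)} = -5$ ($v{\left(p \right)} = -2 - 3 = -5$)
$s{\left(Q,M \right)} = M \left(\frac{5}{3} + M + Q\right)$ ($s{\left(Q,M \right)} = \left(\left(Q + M\right) + \frac{5}{3}\right) M = \left(\left(M + Q\right) + \frac{5}{3}\right) M = \left(\frac{5}{3} + M + Q\right) M = M \left(\frac{5}{3} + M + Q\right)$)
$V{\left(K,z \right)} = - K$
$\frac{1}{V{\left(117,s{\left(v{\left(-5 \right)},-4 \right)} \right)}} = \frac{1}{\left(-1\right) 117} = \frac{1}{-117} = - \frac{1}{117}$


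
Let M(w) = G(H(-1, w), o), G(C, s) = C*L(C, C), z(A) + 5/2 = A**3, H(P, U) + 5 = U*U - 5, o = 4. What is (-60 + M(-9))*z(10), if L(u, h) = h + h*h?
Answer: 361984770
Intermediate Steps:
L(u, h) = h + h**2
H(P, U) = -10 + U**2 (H(P, U) = -5 + (U*U - 5) = -5 + (U**2 - 5) = -5 + (-5 + U**2) = -10 + U**2)
z(A) = -5/2 + A**3
G(C, s) = C**2*(1 + C) (G(C, s) = C*(C*(1 + C)) = C**2*(1 + C))
M(w) = (-10 + w**2)**2*(-9 + w**2) (M(w) = (-10 + w**2)**2*(1 + (-10 + w**2)) = (-10 + w**2)**2*(-9 + w**2))
(-60 + M(-9))*z(10) = (-60 + (-10 + (-9)**2)**2*(-9 + (-9)**2))*(-5/2 + 10**3) = (-60 + (-10 + 81)**2*(-9 + 81))*(-5/2 + 1000) = (-60 + 71**2*72)*(1995/2) = (-60 + 5041*72)*(1995/2) = (-60 + 362952)*(1995/2) = 362892*(1995/2) = 361984770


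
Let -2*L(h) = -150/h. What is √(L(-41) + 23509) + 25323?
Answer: 25323 + √39515554/41 ≈ 25476.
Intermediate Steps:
L(h) = 75/h (L(h) = -(-75)/h = 75/h)
√(L(-41) + 23509) + 25323 = √(75/(-41) + 23509) + 25323 = √(75*(-1/41) + 23509) + 25323 = √(-75/41 + 23509) + 25323 = √(963794/41) + 25323 = √39515554/41 + 25323 = 25323 + √39515554/41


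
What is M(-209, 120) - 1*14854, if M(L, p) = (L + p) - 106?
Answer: -15049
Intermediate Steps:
M(L, p) = -106 + L + p
M(-209, 120) - 1*14854 = (-106 - 209 + 120) - 1*14854 = -195 - 14854 = -15049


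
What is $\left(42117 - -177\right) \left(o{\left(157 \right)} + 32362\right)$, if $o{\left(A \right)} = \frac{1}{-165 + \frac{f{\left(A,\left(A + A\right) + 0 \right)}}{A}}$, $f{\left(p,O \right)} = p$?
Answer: $\frac{112234889949}{82} \approx 1.3687 \cdot 10^{9}$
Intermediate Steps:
$o{\left(A \right)} = - \frac{1}{164}$ ($o{\left(A \right)} = \frac{1}{-165 + \frac{A}{A}} = \frac{1}{-165 + 1} = \frac{1}{-164} = - \frac{1}{164}$)
$\left(42117 - -177\right) \left(o{\left(157 \right)} + 32362\right) = \left(42117 - -177\right) \left(- \frac{1}{164} + 32362\right) = \left(42117 + \left(-14651 + 14828\right)\right) \frac{5307367}{164} = \left(42117 + 177\right) \frac{5307367}{164} = 42294 \cdot \frac{5307367}{164} = \frac{112234889949}{82}$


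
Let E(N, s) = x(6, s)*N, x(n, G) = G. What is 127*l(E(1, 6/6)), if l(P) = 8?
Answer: 1016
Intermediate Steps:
E(N, s) = N*s (E(N, s) = s*N = N*s)
127*l(E(1, 6/6)) = 127*8 = 1016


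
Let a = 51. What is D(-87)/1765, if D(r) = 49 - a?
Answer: -2/1765 ≈ -0.0011331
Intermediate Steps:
D(r) = -2 (D(r) = 49 - 1*51 = 49 - 51 = -2)
D(-87)/1765 = -2/1765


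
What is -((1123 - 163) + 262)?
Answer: -1222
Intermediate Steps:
-((1123 - 163) + 262) = -(960 + 262) = -1*1222 = -1222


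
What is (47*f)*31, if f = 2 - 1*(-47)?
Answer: 71393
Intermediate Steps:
f = 49 (f = 2 + 47 = 49)
(47*f)*31 = (47*49)*31 = 2303*31 = 71393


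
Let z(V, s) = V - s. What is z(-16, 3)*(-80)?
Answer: 1520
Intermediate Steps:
z(-16, 3)*(-80) = (-16 - 1*3)*(-80) = (-16 - 3)*(-80) = -19*(-80) = 1520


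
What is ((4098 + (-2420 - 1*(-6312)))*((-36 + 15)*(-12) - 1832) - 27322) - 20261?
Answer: -12671783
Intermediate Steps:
((4098 + (-2420 - 1*(-6312)))*((-36 + 15)*(-12) - 1832) - 27322) - 20261 = ((4098 + (-2420 + 6312))*(-21*(-12) - 1832) - 27322) - 20261 = ((4098 + 3892)*(252 - 1832) - 27322) - 20261 = (7990*(-1580) - 27322) - 20261 = (-12624200 - 27322) - 20261 = -12651522 - 20261 = -12671783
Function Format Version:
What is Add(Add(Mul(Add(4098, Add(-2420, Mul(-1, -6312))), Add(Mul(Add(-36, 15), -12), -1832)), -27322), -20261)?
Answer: -12671783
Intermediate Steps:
Add(Add(Mul(Add(4098, Add(-2420, Mul(-1, -6312))), Add(Mul(Add(-36, 15), -12), -1832)), -27322), -20261) = Add(Add(Mul(Add(4098, Add(-2420, 6312)), Add(Mul(-21, -12), -1832)), -27322), -20261) = Add(Add(Mul(Add(4098, 3892), Add(252, -1832)), -27322), -20261) = Add(Add(Mul(7990, -1580), -27322), -20261) = Add(Add(-12624200, -27322), -20261) = Add(-12651522, -20261) = -12671783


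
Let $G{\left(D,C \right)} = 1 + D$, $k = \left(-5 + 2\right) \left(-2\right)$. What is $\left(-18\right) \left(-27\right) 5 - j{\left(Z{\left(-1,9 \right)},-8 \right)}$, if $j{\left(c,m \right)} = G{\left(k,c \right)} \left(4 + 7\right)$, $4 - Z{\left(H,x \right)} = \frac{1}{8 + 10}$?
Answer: $2353$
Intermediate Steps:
$k = 6$ ($k = \left(-3\right) \left(-2\right) = 6$)
$Z{\left(H,x \right)} = \frac{71}{18}$ ($Z{\left(H,x \right)} = 4 - \frac{1}{8 + 10} = 4 - \frac{1}{18} = \frac{71}{18}$)
$j{\left(c,m \right)} = 77$ ($j{\left(c,m \right)} = \left(1 + 6\right) \left(4 + 7\right) = 7 \cdot 11 = 77$)
$\left(-18\right) \left(-27\right) 5 - j{\left(Z{\left(-1,9 \right)},-8 \right)} = \left(-18\right) \left(-27\right) 5 - 77 = 486 \cdot 5 - 77 = 2430 - 77 = 2353$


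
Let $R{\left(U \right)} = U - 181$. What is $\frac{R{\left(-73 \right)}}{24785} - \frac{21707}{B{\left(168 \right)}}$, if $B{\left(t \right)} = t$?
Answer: $- \frac{76864381}{594840} \approx -129.22$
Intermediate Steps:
$R{\left(U \right)} = -181 + U$
$\frac{R{\left(-73 \right)}}{24785} - \frac{21707}{B{\left(168 \right)}} = \frac{-181 - 73}{24785} - \frac{21707}{168} = \left(-254\right) \frac{1}{24785} - \frac{3101}{24} = - \frac{254}{24785} - \frac{3101}{24} = - \frac{76864381}{594840}$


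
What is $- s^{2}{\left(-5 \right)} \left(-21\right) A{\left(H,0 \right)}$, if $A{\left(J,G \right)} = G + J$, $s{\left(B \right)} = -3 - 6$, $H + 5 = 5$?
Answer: $0$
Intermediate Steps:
$H = 0$ ($H = -5 + 5 = 0$)
$s{\left(B \right)} = -9$ ($s{\left(B \right)} = -3 - 6 = -9$)
$- s^{2}{\left(-5 \right)} \left(-21\right) A{\left(H,0 \right)} = - \left(-9\right)^{2} \left(-21\right) \left(0 + 0\right) = - 81 \left(-21\right) 0 = - \left(-1701\right) 0 = \left(-1\right) 0 = 0$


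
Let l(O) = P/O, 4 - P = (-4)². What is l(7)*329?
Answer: -564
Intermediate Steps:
P = -12 (P = 4 - 1*(-4)² = 4 - 1*16 = 4 - 16 = -12)
l(O) = -12/O
l(7)*329 = -12/7*329 = -564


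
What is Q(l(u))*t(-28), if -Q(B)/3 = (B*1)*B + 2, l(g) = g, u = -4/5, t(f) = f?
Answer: 5544/25 ≈ 221.76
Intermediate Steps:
u = -⅘ (u = -4*⅕ = -⅘ ≈ -0.80000)
Q(B) = -6 - 3*B² (Q(B) = -3*((B*1)*B + 2) = -3*(B*B + 2) = -3*(B² + 2) = -3*(2 + B²) = -6 - 3*B²)
Q(l(u))*t(-28) = (-6 - 3*(-⅘)²)*(-28) = (-6 - 3*16/25)*(-28) = (-6 - 48/25)*(-28) = -198/25*(-28) = 5544/25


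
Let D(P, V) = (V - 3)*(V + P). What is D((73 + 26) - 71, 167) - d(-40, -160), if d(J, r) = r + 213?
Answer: 31927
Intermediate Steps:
d(J, r) = 213 + r
D(P, V) = (-3 + V)*(P + V)
D((73 + 26) - 71, 167) - d(-40, -160) = (167² - 3*((73 + 26) - 71) - 3*167 + ((73 + 26) - 71)*167) - (213 - 160) = (27889 - 3*(99 - 71) - 501 + (99 - 71)*167) - 1*53 = (27889 - 3*28 - 501 + 28*167) - 53 = (27889 - 84 - 501 + 4676) - 53 = 31980 - 53 = 31927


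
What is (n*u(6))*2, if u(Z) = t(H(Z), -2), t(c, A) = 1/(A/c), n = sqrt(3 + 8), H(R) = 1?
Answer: -sqrt(11) ≈ -3.3166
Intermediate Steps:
n = sqrt(11) ≈ 3.3166
t(c, A) = c/A
u(Z) = -1/2 (u(Z) = 1/(-2) = 1*(-1/2) = -1/2)
(n*u(6))*2 = (sqrt(11)*(-1/2))*2 = -sqrt(11)/2*2 = -sqrt(11)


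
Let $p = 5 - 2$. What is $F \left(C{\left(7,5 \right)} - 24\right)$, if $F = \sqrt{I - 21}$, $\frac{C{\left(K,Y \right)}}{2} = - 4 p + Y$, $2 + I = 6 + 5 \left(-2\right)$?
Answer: $- 114 i \sqrt{3} \approx - 197.45 i$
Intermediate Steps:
$p = 3$ ($p = 5 - 2 = 3$)
$I = -6$ ($I = -2 + \left(6 + 5 \left(-2\right)\right) = -2 + \left(6 - 10\right) = -2 - 4 = -6$)
$C{\left(K,Y \right)} = -24 + 2 Y$ ($C{\left(K,Y \right)} = 2 \left(\left(-4\right) 3 + Y\right) = 2 \left(-12 + Y\right) = -24 + 2 Y$)
$F = 3 i \sqrt{3}$ ($F = \sqrt{-6 - 21} = \sqrt{-27} = 3 i \sqrt{3} \approx 5.1962 i$)
$F \left(C{\left(7,5 \right)} - 24\right) = 3 i \sqrt{3} \left(\left(-24 + 2 \cdot 5\right) - 24\right) = 3 i \sqrt{3} \left(\left(-24 + 10\right) - 24\right) = 3 i \sqrt{3} \left(-14 - 24\right) = 3 i \sqrt{3} \left(-38\right) = - 114 i \sqrt{3}$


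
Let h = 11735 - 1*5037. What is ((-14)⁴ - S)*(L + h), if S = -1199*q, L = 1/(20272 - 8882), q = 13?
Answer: 4119900804663/11390 ≈ 3.6171e+8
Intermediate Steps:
L = 1/11390 ≈ 8.7796e-5
h = 6698 (h = 11735 - 5037 = 6698)
S = -15587 (S = -1199*13 = -15587)
((-14)⁴ - S)*(L + h) = ((-14)⁴ - 1*(-15587))*(1/11390 + 6698) = (38416 + 15587)*(76290221/11390) = 54003*(76290221/11390) = 4119900804663/11390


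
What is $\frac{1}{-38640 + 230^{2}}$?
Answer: $\frac{1}{14260} \approx 7.0126 \cdot 10^{-5}$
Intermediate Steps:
$\frac{1}{-38640 + 230^{2}} = \frac{1}{-38640 + 52900} = \frac{1}{14260}$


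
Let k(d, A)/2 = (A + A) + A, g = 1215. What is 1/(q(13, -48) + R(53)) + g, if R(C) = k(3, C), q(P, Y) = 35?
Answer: 428896/353 ≈ 1215.0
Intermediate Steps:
k(d, A) = 6*A (k(d, A) = 2*((A + A) + A) = 2*(2*A + A) = 2*(3*A) = 6*A)
R(C) = 6*C
1/(q(13, -48) + R(53)) + g = 1/(35 + 6*53) + 1215 = 1/(35 + 318) + 1215 = 1/353 + 1215 = 428896/353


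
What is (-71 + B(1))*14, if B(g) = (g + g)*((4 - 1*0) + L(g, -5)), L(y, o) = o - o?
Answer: -882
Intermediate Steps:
L(y, o) = 0
B(g) = 8*g (B(g) = (g + g)*((4 - 1*0) + 0) = (2*g)*((4 + 0) + 0) = (2*g)*(4 + 0) = (2*g)*4 = 8*g)
(-71 + B(1))*14 = (-71 + 8*1)*14 = (-71 + 8)*14 = -63*14 = -882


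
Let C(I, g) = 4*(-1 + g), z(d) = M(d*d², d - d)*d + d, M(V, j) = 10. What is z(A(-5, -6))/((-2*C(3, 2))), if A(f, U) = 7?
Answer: -77/8 ≈ -9.6250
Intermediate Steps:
z(d) = 11*d (z(d) = 10*d + d = 11*d)
C(I, g) = -4 + 4*g
z(A(-5, -6))/((-2*C(3, 2))) = (11*7)/((-2*(-4 + 4*2))) = 77/((-2*(-4 + 8))) = 77/((-2*4)) = 77/(-8) = 77*(-⅛) = -77/8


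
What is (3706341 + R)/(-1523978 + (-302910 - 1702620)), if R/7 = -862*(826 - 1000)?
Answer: -4756257/3529508 ≈ -1.3476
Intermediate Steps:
R = 1049916 (R = 7*(-862*(826 - 1000)) = 7*(-862*(-174)) = 7*149988 = 1049916)
(3706341 + R)/(-1523978 + (-302910 - 1702620)) = (3706341 + 1049916)/(-1523978 + (-302910 - 1702620)) = 4756257/(-1523978 - 2005530) = 4756257/(-3529508) = 4756257*(-1/3529508) = -4756257/3529508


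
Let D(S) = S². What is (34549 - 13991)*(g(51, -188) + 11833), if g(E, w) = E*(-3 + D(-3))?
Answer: 249553562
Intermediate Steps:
g(E, w) = 6*E (g(E, w) = E*(-3 + (-3)²) = E*(-3 + 9) = E*6 = 6*E)
(34549 - 13991)*(g(51, -188) + 11833) = (34549 - 13991)*(6*51 + 11833) = 20558*(306 + 11833) = 20558*12139 = 249553562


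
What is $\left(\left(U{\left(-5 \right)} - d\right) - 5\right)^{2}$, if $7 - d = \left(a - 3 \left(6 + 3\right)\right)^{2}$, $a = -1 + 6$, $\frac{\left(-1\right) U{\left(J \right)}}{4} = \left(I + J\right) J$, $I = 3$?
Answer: $186624$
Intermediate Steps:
$U{\left(J \right)} = - 4 J \left(3 + J\right)$ ($U{\left(J \right)} = - 4 \left(3 + J\right) J = - 4 J \left(3 + J\right)$)
$a = 5$
$d = -477$ ($d = 7 - \left(5 - 3 \left(6 + 3\right)\right)^{2} = 7 - \left(5 - 27\right)^{2} = 7 - \left(-22\right)^{2} = 7 - 484 = -477$)
$\left(\left(U{\left(-5 \right)} - d\right) - 5\right)^{2} = \left(\left(\left(-4\right) \left(-5\right) \left(3 - 5\right) - -477\right) - 5\right)^{2} = \left(\left(\left(-4\right) \left(-5\right) \left(-2\right) + 477\right) - 5\right)^{2} = \left(\left(-40 + 477\right) - 5\right)^{2} = \left(437 - 5\right)^{2} = 432^{2} = 186624$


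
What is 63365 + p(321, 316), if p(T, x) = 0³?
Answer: 63365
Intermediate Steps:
p(T, x) = 0
63365 + p(321, 316) = 63365 + 0 = 63365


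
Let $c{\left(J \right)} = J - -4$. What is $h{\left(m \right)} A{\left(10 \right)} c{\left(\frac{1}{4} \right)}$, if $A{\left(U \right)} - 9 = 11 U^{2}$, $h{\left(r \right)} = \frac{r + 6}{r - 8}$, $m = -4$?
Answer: $- \frac{18853}{24} \approx -785.54$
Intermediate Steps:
$c{\left(J \right)} = 4 + J$ ($c{\left(J \right)} = J + 4 = 4 + J$)
$h{\left(r \right)} = \frac{6 + r}{-8 + r}$
$A{\left(U \right)} = 9 + 11 U^{2}$
$h{\left(m \right)} A{\left(10 \right)} c{\left(\frac{1}{4} \right)} = \frac{6 - 4}{-8 - 4} \left(9 + 11 \cdot 10^{2}\right) \left(4 + \frac{1}{4}\right) = \frac{1}{-12} \cdot 2 \left(9 + 11 \cdot 100\right) \left(4 + \frac{1}{4}\right) = \left(- \frac{1}{12}\right) 2 \left(9 + 1100\right) \frac{17}{4} = \left(- \frac{1}{6}\right) 1109 \cdot \frac{17}{4} = \left(- \frac{1109}{6}\right) \frac{17}{4} = - \frac{18853}{24}$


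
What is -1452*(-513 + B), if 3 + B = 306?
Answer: 304920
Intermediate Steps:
B = 303 (B = -3 + 306 = 303)
-1452*(-513 + B) = -1452*(-513 + 303) = -1452*(-210) = 304920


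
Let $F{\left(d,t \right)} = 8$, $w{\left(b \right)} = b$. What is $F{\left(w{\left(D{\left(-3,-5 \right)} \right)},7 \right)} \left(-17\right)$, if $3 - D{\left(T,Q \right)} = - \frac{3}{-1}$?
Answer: $-136$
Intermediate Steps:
$D{\left(T,Q \right)} = 0$ ($D{\left(T,Q \right)} = 3 - - \frac{3}{-1} = 3 - \left(-3\right) \left(-1\right) = 3 - 3 = 0$)
$F{\left(w{\left(D{\left(-3,-5 \right)} \right)},7 \right)} \left(-17\right) = 8 \left(-17\right) = -136$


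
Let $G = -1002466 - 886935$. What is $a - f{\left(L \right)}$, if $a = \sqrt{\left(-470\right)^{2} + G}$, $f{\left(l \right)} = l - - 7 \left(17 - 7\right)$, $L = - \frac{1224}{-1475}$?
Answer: $- \frac{104474}{1475} + 3 i \sqrt{185389} \approx -70.83 + 1291.7 i$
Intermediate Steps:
$G = -1889401$
$L = \frac{1224}{1475}$ ($L = \left(-1224\right) \left(- \frac{1}{1475}\right) = \frac{1224}{1475} \approx 0.82983$)
$f{\left(l \right)} = 70 + l$ ($f{\left(l \right)} = l - \left(-7\right) 10 = l - -70 = l + 70 = 70 + l$)
$a = 3 i \sqrt{185389}$ ($a = \sqrt{\left(-470\right)^{2} - 1889401} = \sqrt{220900 - 1889401} = \sqrt{-1668501} = 3 i \sqrt{185389} \approx 1291.7 i$)
$a - f{\left(L \right)} = 3 i \sqrt{185389} - \left(70 + \frac{1224}{1475}\right) = 3 i \sqrt{185389} - \frac{104474}{1475} = - \frac{104474}{1475} + 3 i \sqrt{185389}$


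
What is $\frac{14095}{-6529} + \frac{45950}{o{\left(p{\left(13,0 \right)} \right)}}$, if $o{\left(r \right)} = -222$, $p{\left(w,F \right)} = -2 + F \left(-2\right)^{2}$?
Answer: $- \frac{151568320}{724719} \approx -209.14$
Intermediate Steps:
$p{\left(w,F \right)} = -2 + 4 F$ ($p{\left(w,F \right)} = -2 + F 4 = -2 + 4 F$)
$\frac{14095}{-6529} + \frac{45950}{o{\left(p{\left(13,0 \right)} \right)}} = \frac{14095}{-6529} + \frac{45950}{-222} = 14095 \left(- \frac{1}{6529}\right) + 45950 \left(- \frac{1}{222}\right) = - \frac{14095}{6529} - \frac{22975}{111} = - \frac{151568320}{724719}$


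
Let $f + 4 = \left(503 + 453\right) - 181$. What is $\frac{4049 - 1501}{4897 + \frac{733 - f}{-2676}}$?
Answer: $\frac{3409224}{6552205} \approx 0.52032$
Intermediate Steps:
$f = 771$ ($f = -4 + \left(\left(503 + 453\right) - 181\right) = -4 + \left(956 - 181\right) = -4 + 775 = 771$)
$\frac{4049 - 1501}{4897 + \frac{733 - f}{-2676}} = \frac{4049 - 1501}{4897 + \frac{733 - 771}{-2676}} = \frac{2548}{4897 + \left(733 - 771\right) \left(- \frac{1}{2676}\right)} = \frac{2548}{4897 - - \frac{19}{1338}} = \frac{2548}{4897 + \frac{19}{1338}} = \frac{2548}{\frac{6552205}{1338}} = 2548 \cdot \frac{1338}{6552205} = \frac{3409224}{6552205}$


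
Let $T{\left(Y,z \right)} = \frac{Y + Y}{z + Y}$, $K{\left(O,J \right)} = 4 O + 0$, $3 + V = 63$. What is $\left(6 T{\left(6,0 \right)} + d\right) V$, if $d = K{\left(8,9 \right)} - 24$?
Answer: $1200$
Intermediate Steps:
$V = 60$ ($V = -3 + 63 = 60$)
$K{\left(O,J \right)} = 4 O$
$d = 8$ ($d = 4 \cdot 8 - 24 = 32 - 24 = 8$)
$T{\left(Y,z \right)} = \frac{2 Y}{Y + z}$
$\left(6 T{\left(6,0 \right)} + d\right) V = \left(6 \cdot 2 \cdot 6 \frac{1}{6 + 0} + 8\right) 60 = \left(6 \cdot 2 \cdot 6 \cdot \frac{1}{6} + 8\right) 60 = \left(6 \cdot 2 + 8\right) 60 = \left(12 + 8\right) 60 = 20 \cdot 60 = 1200$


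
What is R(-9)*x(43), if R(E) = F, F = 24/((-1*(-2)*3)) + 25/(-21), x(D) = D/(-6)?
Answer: -2537/126 ≈ -20.135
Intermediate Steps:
x(D) = -D/6 (x(D) = D*(-1/6) = -D/6)
F = 59/21 (F = 24/((2*3)) + 25*(-1/21) = 24/6 - 25/21 = 24*(1/6) - 25/21 = 4 - 25/21 = 59/21 ≈ 2.8095)
R(E) = 59/21
R(-9)*x(43) = 59*(-1/6*43)/21 = (59/21)*(-43/6) = -2537/126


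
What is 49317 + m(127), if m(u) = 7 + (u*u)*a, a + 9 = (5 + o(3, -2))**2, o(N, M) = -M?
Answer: 694484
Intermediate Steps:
a = 40 (a = -9 + (5 - 1*(-2))**2 = -9 + (5 + 2)**2 = -9 + 7**2 = -9 + 49 = 40)
m(u) = 7 + 40*u**2 (m(u) = 7 + (u*u)*40 = 7 + u**2*40 = 7 + 40*u**2)
49317 + m(127) = 49317 + (7 + 40*127**2) = 49317 + (7 + 40*16129) = 49317 + (7 + 645160) = 49317 + 645167 = 694484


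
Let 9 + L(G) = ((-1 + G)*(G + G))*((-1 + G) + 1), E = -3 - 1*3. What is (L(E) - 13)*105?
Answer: -55230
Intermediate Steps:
E = -6 (E = -3 - 3 = -6)
L(G) = -9 + 2*G²*(-1 + G) (L(G) = -9 + ((-1 + G)*(G + G))*((-1 + G) + 1) = -9 + ((-1 + G)*(2*G))*G = -9 + (2*G*(-1 + G))*G = -9 + 2*G²*(-1 + G))
(L(E) - 13)*105 = ((-9 - 2*(-6)² + 2*(-6)³) - 13)*105 = ((-9 - 2*36 + 2*(-216)) - 13)*105 = ((-9 - 72 - 432) - 13)*105 = (-513 - 13)*105 = -526*105 = -55230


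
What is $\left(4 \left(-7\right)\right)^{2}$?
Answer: $784$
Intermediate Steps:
$\left(4 \left(-7\right)\right)^{2} = \left(-28\right)^{2} = 784$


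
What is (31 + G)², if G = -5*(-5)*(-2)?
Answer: 361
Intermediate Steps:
G = -50 (G = 25*(-2) = -50)
(31 + G)² = (31 - 50)² = (-19)² = 361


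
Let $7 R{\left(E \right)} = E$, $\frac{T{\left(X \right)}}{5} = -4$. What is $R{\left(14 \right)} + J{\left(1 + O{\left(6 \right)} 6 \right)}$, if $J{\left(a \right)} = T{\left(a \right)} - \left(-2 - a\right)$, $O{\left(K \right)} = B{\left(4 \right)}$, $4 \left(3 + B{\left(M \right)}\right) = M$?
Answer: $-27$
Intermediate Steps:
$B{\left(M \right)} = -3 + \frac{M}{4}$
$T{\left(X \right)} = -20$ ($T{\left(X \right)} = 5 \left(-4\right) = -20$)
$O{\left(K \right)} = -2$ ($O{\left(K \right)} = -3 + \frac{1}{4} \cdot 4 = -3 + 1 = -2$)
$R{\left(E \right)} = \frac{E}{7}$
$J{\left(a \right)} = -18 + a$ ($J{\left(a \right)} = -20 - \left(-2 - a\right) = -20 + \left(2 + a\right) = -18 + a$)
$R{\left(14 \right)} + J{\left(1 + O{\left(6 \right)} 6 \right)} = \frac{1}{7} \cdot 14 + \left(-18 + \left(1 - 12\right)\right) = 2 + \left(-18 + \left(1 - 12\right)\right) = 2 - 29 = -27$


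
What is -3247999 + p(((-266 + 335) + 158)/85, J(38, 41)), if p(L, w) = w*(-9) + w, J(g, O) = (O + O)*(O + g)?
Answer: -3299823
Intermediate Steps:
J(g, O) = 2*O*(O + g) (J(g, O) = (2*O)*(O + g) = 2*O*(O + g))
p(L, w) = -8*w (p(L, w) = -9*w + w = -8*w)
-3247999 + p(((-266 + 335) + 158)/85, J(38, 41)) = -3247999 - 16*41*(41 + 38) = -3247999 - 16*41*79 = -3247999 - 8*6478 = -3247999 - 51824 = -3299823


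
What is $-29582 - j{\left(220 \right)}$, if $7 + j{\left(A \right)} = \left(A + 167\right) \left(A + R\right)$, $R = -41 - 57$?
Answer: $-76789$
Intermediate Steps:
$R = -98$ ($R = -41 - 57 = -98$)
$j{\left(A \right)} = -7 + \left(-98 + A\right) \left(167 + A\right)$ ($j{\left(A \right)} = -7 + \left(A + 167\right) \left(A - 98\right) = -7 + \left(167 + A\right) \left(-98 + A\right) = -7 + \left(-98 + A\right) \left(167 + A\right)$)
$-29582 - j{\left(220 \right)} = -29582 - \left(-16373 + 220^{2} + 69 \cdot 220\right) = -29582 - \left(-16373 + 48400 + 15180\right) = -29582 - 47207 = -76789$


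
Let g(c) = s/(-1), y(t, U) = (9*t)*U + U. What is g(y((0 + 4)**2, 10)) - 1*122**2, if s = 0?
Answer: -14884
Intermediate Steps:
y(t, U) = U + 9*U*t (y(t, U) = 9*U*t + U = U + 9*U*t)
g(c) = 0 (g(c) = 0/(-1) = 0*(-1) = 0)
g(y((0 + 4)**2, 10)) - 1*122**2 = 0 - 1*122**2 = 0 - 1*14884 = 0 - 14884 = -14884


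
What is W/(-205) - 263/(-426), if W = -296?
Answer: 180011/87330 ≈ 2.0613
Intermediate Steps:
W/(-205) - 263/(-426) = -296/(-205) - 263/(-426) = -296*(-1/205) - 263*(-1/426) = 296/205 + 263/426 = 180011/87330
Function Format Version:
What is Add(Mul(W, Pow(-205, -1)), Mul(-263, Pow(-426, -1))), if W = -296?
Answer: Rational(180011, 87330) ≈ 2.0613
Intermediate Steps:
Add(Mul(W, Pow(-205, -1)), Mul(-263, Pow(-426, -1))) = Add(Mul(-296, Pow(-205, -1)), Mul(-263, Pow(-426, -1))) = Add(Mul(-296, Rational(-1, 205)), Mul(-263, Rational(-1, 426))) = Add(Rational(296, 205), Rational(263, 426)) = Rational(180011, 87330)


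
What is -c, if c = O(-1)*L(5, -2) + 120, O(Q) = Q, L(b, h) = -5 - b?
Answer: -130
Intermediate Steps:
c = 130 (c = -(-5 - 1*5) + 120 = -(-5 - 5) + 120 = -1*(-10) + 120 = 10 + 120 = 130)
-c = -1*130 = -130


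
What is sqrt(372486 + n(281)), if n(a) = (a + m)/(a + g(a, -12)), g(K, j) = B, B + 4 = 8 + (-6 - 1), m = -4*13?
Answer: sqrt(28787271686)/278 ≈ 610.32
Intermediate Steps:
m = -52
B = -3 (B = -4 + (8 + (-6 - 1)) = -4 + (8 - 7) = -4 + 1 = -3)
g(K, j) = -3
n(a) = (-52 + a)/(-3 + a) (n(a) = (a - 52)/(a - 3) = (-52 + a)/(-3 + a))
sqrt(372486 + n(281)) = sqrt(372486 + (-52 + 281)/(-3 + 281)) = sqrt(372486 + 229/278) = sqrt(103551337/278) = sqrt(28787271686)/278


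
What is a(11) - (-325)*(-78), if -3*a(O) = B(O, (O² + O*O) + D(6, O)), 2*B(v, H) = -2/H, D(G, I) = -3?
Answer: -18175949/717 ≈ -25350.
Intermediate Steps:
B(v, H) = -1/H (B(v, H) = (-2/H)/2 = -1/H)
a(O) = 1/(3*(-3 + 2*O²)) (a(O) = -(-1)/(3*((O² + O*O) - 3)) = -(-1)/(3*((O² + O²) - 3)) = -(-1)/(3*(2*O² - 3)) = -(-1)/(3*(-3 + 2*O²)) = 1/(3*(-3 + 2*O²)))
a(11) - (-325)*(-78) = 1/(3*(-3 + 2*11²)) - (-325)*(-78) = 1/(3*(-3 + 2*121)) - 325*78 = 1/(3*(-3 + 242)) - 25350 = (⅓)/239 - 25350 = (⅓)*(1/239) - 25350 = 1/717 - 25350 = -18175949/717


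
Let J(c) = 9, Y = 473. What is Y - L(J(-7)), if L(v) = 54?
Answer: 419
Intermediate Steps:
Y - L(J(-7)) = 473 - 1*54 = 473 - 54 = 419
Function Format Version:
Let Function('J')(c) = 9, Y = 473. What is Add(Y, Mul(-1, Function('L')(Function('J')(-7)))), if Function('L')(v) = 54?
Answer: 419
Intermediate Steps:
Add(Y, Mul(-1, Function('L')(Function('J')(-7)))) = Add(473, Mul(-1, 54)) = Add(473, -54) = 419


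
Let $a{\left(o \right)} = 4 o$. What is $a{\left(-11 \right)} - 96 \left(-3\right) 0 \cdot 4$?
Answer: $-44$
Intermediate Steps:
$a{\left(-11 \right)} - 96 \left(-3\right) 0 \cdot 4 = 4 \left(-11\right) - 96 \left(-3\right) 0 \cdot 4 = -44 - 96 \cdot 0 \cdot 4 = -44 - 0 = -44 + 0 = -44$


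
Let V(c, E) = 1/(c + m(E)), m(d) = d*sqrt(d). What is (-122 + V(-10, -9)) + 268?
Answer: 121024/829 + 27*I/829 ≈ 145.99 + 0.032569*I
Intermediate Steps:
m(d) = d**(3/2)
V(c, E) = 1/(c + E**(3/2))
(-122 + V(-10, -9)) + 268 = (-122 + 1/(-10 + (-9)**(3/2))) + 268 = (-122 + 1/(-10 - 27*I)) + 268 = (-122 + (-10 + 27*I)/829) + 268 = 146 + (-10 + 27*I)/829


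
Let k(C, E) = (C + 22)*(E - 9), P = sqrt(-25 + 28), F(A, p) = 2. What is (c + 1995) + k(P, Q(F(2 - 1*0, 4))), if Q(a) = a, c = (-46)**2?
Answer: 3957 - 7*sqrt(3) ≈ 3944.9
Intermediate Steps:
c = 2116
P = sqrt(3) ≈ 1.7320
k(C, E) = (-9 + E)*(22 + C) (k(C, E) = (22 + C)*(-9 + E) = (-9 + E)*(22 + C))
(c + 1995) + k(P, Q(F(2 - 1*0, 4))) = (2116 + 1995) + (-198 - 9*sqrt(3) + 22*2 + sqrt(3)*2) = 4111 + (-198 - 9*sqrt(3) + 44 + 2*sqrt(3)) = 4111 + (-154 - 7*sqrt(3)) = 3957 - 7*sqrt(3)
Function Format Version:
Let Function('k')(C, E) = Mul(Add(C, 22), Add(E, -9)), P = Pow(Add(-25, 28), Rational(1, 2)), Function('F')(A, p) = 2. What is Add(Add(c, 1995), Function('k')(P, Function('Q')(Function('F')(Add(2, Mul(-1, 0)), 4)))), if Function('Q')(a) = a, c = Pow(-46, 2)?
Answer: Add(3957, Mul(-7, Pow(3, Rational(1, 2)))) ≈ 3944.9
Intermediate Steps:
c = 2116
P = Pow(3, Rational(1, 2)) ≈ 1.7320
Function('k')(C, E) = Mul(Add(-9, E), Add(22, C)) (Function('k')(C, E) = Mul(Add(22, C), Add(-9, E)) = Mul(Add(-9, E), Add(22, C)))
Add(Add(c, 1995), Function('k')(P, Function('Q')(Function('F')(Add(2, Mul(-1, 0)), 4)))) = Add(Add(2116, 1995), Add(-198, Mul(-9, Pow(3, Rational(1, 2))), Mul(22, 2), Mul(Pow(3, Rational(1, 2)), 2))) = Add(4111, Add(-198, Mul(-9, Pow(3, Rational(1, 2))), 44, Mul(2, Pow(3, Rational(1, 2))))) = Add(4111, Add(-154, Mul(-7, Pow(3, Rational(1, 2))))) = Add(3957, Mul(-7, Pow(3, Rational(1, 2))))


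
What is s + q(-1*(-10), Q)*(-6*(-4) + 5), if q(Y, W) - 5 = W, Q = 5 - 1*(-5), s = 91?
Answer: 526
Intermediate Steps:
Q = 10 (Q = 5 + 5 = 10)
q(Y, W) = 5 + W
s + q(-1*(-10), Q)*(-6*(-4) + 5) = 91 + (5 + 10)*(-6*(-4) + 5) = 91 + 15*(24 + 5) = 91 + 15*29 = 91 + 435 = 526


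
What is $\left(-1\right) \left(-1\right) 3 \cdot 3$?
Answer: $9$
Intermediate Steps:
$\left(-1\right) \left(-1\right) 3 \cdot 3 = 1 \cdot 9 = 9$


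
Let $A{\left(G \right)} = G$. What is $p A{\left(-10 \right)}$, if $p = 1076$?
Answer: $-10760$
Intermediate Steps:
$p A{\left(-10 \right)} = 1076 \left(-10\right) = -10760$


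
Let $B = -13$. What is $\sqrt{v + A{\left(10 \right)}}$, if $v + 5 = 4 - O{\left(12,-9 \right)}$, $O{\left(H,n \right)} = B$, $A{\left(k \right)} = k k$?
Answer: $4 \sqrt{7} \approx 10.583$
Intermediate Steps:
$A{\left(k \right)} = k^{2}$
$O{\left(H,n \right)} = -13$
$v = 12$ ($v = -5 + \left(4 - -13\right) = -5 + \left(4 + 13\right) = -5 + 17 = 12$)
$\sqrt{v + A{\left(10 \right)}} = \sqrt{12 + 10^{2}} = \sqrt{12 + 100} = \sqrt{112} = 4 \sqrt{7}$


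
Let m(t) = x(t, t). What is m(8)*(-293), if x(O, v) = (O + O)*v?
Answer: -37504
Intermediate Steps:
x(O, v) = 2*O*v (x(O, v) = (2*O)*v = 2*O*v)
m(t) = 2*t**2 (m(t) = 2*t*t = 2*t**2)
m(8)*(-293) = (2*8**2)*(-293) = (2*64)*(-293) = 128*(-293) = -37504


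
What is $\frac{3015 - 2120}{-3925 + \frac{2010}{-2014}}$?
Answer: $- \frac{180253}{790696} \approx -0.22797$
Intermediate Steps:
$\frac{3015 - 2120}{-3925 + \frac{2010}{-2014}} = \frac{895}{-3925 + 2010 \left(- \frac{1}{2014}\right)} = \frac{895}{-3925 - \frac{1005}{1007}} = \frac{895}{- \frac{3953480}{1007}} = 895 \left(- \frac{1007}{3953480}\right) = - \frac{180253}{790696}$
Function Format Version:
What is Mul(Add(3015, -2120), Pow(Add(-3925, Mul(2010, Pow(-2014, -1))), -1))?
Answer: Rational(-180253, 790696) ≈ -0.22797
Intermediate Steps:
Mul(Add(3015, -2120), Pow(Add(-3925, Mul(2010, Pow(-2014, -1))), -1)) = Mul(895, Pow(Add(-3925, Mul(2010, Rational(-1, 2014))), -1)) = Mul(895, Pow(Add(-3925, Rational(-1005, 1007)), -1)) = Mul(895, Pow(Rational(-3953480, 1007), -1)) = Mul(895, Rational(-1007, 3953480)) = Rational(-180253, 790696)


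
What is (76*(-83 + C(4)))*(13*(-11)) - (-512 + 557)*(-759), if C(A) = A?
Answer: 892727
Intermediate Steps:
(76*(-83 + C(4)))*(13*(-11)) - (-512 + 557)*(-759) = (76*(-83 + 4))*(13*(-11)) - (-512 + 557)*(-759) = (76*(-79))*(-143) - 45*(-759) = -6004*(-143) - 1*(-34155) = 858572 + 34155 = 892727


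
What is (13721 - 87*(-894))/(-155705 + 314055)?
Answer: 91499/158350 ≈ 0.57783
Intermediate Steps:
(13721 - 87*(-894))/(-155705 + 314055) = (13721 + 77778)/158350 = 91499*(1/158350) = 91499/158350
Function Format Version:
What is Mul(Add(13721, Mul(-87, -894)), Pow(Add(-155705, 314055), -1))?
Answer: Rational(91499, 158350) ≈ 0.57783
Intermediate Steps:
Mul(Add(13721, Mul(-87, -894)), Pow(Add(-155705, 314055), -1)) = Mul(Add(13721, 77778), Pow(158350, -1)) = Mul(91499, Rational(1, 158350)) = Rational(91499, 158350)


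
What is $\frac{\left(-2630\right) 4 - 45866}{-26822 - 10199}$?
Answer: $\frac{56386}{37021} \approx 1.5231$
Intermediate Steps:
$\frac{\left(-2630\right) 4 - 45866}{-26822 - 10199} = \frac{-10520 - 45866}{-37021} = \left(-56386\right) \left(- \frac{1}{37021}\right) = \frac{56386}{37021}$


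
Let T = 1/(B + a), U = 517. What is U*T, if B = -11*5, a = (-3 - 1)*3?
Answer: -517/67 ≈ -7.7164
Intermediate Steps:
a = -12 (a = -4*3 = -12)
B = -55
T = -1/67 (T = 1/(-55 - 12) = 1/(-67) = -1/67 ≈ -0.014925)
U*T = 517*(-1/67) = -517/67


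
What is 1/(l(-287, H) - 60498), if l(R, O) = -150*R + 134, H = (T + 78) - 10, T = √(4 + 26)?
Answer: -1/17314 ≈ -5.7757e-5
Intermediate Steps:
T = √30 ≈ 5.4772
H = 68 + √30 (H = (√30 + 78) - 10 = (78 + √30) - 10 = 68 + √30 ≈ 73.477)
l(R, O) = 134 - 150*R
1/(l(-287, H) - 60498) = 1/((134 - 150*(-287)) - 60498) = 1/((134 + 43050) - 60498) = 1/(43184 - 60498) = 1/(-17314) = -1/17314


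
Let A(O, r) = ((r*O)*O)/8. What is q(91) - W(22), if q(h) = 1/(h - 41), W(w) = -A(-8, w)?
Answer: 8801/50 ≈ 176.02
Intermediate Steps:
A(O, r) = r*O²/8 (A(O, r) = ((O*r)*O)*(⅛) = (r*O²)*(⅛) = r*O²/8)
W(w) = -8*w (W(w) = -w*(-8)²/8 = -w*64/8 = -8*w)
q(h) = 1/(-41 + h)
q(91) - W(22) = 1/(-41 + 91) - (-8)*22 = 1/50 - 1*(-176) = 1/50 + 176 = 8801/50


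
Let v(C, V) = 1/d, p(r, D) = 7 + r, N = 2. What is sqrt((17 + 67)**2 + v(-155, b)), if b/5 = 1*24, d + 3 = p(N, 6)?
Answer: sqrt(254022)/6 ≈ 84.001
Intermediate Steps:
d = 6 (d = -3 + (7 + 2) = -3 + 9 = 6)
b = 120 (b = 5*(1*24) = 5*24 = 120)
v(C, V) = 1/6
sqrt((17 + 67)**2 + v(-155, b)) = sqrt((17 + 67)**2 + 1/6) = sqrt(84**2 + 1/6) = sqrt(7056 + 1/6) = sqrt(42337/6) = sqrt(254022)/6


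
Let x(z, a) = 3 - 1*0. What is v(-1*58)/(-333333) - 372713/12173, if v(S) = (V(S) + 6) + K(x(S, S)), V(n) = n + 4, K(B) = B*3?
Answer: -12299482/401709 ≈ -30.618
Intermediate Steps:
x(z, a) = 3 (x(z, a) = 3 + 0 = 3)
K(B) = 3*B
V(n) = 4 + n
v(S) = 19 + S (v(S) = ((4 + S) + 6) + 3*3 = (10 + S) + 9 = 19 + S)
v(-1*58)/(-333333) - 372713/12173 = (19 - 1*58)/(-333333) - 372713/12173 = (19 - 58)*(-1/333333) - 372713*1/12173 = -39*(-1/333333) - 372713/12173 = 1/8547 - 372713/12173 = -12299482/401709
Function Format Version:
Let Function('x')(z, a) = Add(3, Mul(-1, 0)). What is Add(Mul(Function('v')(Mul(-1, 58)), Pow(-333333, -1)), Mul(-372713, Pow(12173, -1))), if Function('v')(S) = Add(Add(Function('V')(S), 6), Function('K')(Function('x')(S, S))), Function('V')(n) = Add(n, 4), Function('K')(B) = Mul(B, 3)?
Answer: Rational(-12299482, 401709) ≈ -30.618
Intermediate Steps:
Function('x')(z, a) = 3 (Function('x')(z, a) = Add(3, 0) = 3)
Function('K')(B) = Mul(3, B)
Function('V')(n) = Add(4, n)
Function('v')(S) = Add(19, S) (Function('v')(S) = Add(Add(Add(4, S), 6), Mul(3, 3)) = Add(Add(10, S), 9) = Add(19, S))
Add(Mul(Function('v')(Mul(-1, 58)), Pow(-333333, -1)), Mul(-372713, Pow(12173, -1))) = Add(Mul(Add(19, Mul(-1, 58)), Pow(-333333, -1)), Mul(-372713, Pow(12173, -1))) = Add(Mul(Add(19, -58), Rational(-1, 333333)), Mul(-372713, Rational(1, 12173))) = Add(Mul(-39, Rational(-1, 333333)), Rational(-372713, 12173)) = Add(Rational(1, 8547), Rational(-372713, 12173)) = Rational(-12299482, 401709)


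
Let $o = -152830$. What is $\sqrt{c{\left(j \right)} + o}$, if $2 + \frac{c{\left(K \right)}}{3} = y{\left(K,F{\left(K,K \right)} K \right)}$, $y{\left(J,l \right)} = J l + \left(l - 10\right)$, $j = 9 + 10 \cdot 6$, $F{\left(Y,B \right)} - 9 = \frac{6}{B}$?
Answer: $2 i \sqrt{5299} \approx 145.59 i$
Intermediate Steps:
$F{\left(Y,B \right)} = 9 + \frac{6}{B}$
$j = 69$ ($j = 9 + 60 = 69$)
$y{\left(J,l \right)} = -10 + l + J l$ ($y{\left(J,l \right)} = J l + \left(l - 10\right) = J l + \left(-10 + l\right) = -10 + l + J l$)
$c{\left(K \right)} = -36 + 3 K \left(9 + \frac{6}{K}\right) + 3 K^{2} \left(9 + \frac{6}{K}\right)$ ($c{\left(K \right)} = -6 + 3 \left(-10 + \left(9 + \frac{6}{K}\right) K + K \left(9 + \frac{6}{K}\right) K\right) = -6 + 3 \left(-10 + K \left(9 + \frac{6}{K}\right) + K K \left(9 + \frac{6}{K}\right)\right) = -6 + 3 \left(-10 + K \left(9 + \frac{6}{K}\right) + K^{2} \left(9 + \frac{6}{K}\right)\right) = -6 + \left(-30 + 3 K \left(9 + \frac{6}{K}\right) + 3 K^{2} \left(9 + \frac{6}{K}\right)\right) = -36 + 3 K \left(9 + \frac{6}{K}\right) + 3 K^{2} \left(9 + \frac{6}{K}\right)$)
$\sqrt{c{\left(j \right)} + o} = \sqrt{\left(-18 + 27 \cdot 69^{2} + 45 \cdot 69\right) - 152830} = \sqrt{\left(-18 + 27 \cdot 4761 + 3105\right) - 152830} = \sqrt{\left(-18 + 128547 + 3105\right) - 152830} = \sqrt{131634 - 152830} = \sqrt{-21196} = 2 i \sqrt{5299}$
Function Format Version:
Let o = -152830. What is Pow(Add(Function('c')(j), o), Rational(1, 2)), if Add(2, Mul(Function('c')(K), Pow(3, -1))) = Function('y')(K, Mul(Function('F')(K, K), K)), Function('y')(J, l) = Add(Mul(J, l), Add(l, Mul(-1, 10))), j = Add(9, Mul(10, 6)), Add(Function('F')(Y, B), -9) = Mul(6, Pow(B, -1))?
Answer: Mul(2, I, Pow(5299, Rational(1, 2))) ≈ Mul(145.59, I)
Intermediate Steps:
Function('F')(Y, B) = Add(9, Mul(6, Pow(B, -1)))
j = 69 (j = Add(9, 60) = 69)
Function('y')(J, l) = Add(-10, l, Mul(J, l)) (Function('y')(J, l) = Add(Mul(J, l), Add(l, -10)) = Add(Mul(J, l), Add(-10, l)) = Add(-10, l, Mul(J, l)))
Function('c')(K) = Add(-36, Mul(3, K, Add(9, Mul(6, Pow(K, -1)))), Mul(3, Pow(K, 2), Add(9, Mul(6, Pow(K, -1))))) (Function('c')(K) = Add(-6, Mul(3, Add(-10, Mul(Add(9, Mul(6, Pow(K, -1))), K), Mul(K, Mul(Add(9, Mul(6, Pow(K, -1))), K))))) = Add(-6, Mul(3, Add(-10, Mul(K, Add(9, Mul(6, Pow(K, -1)))), Mul(K, Mul(K, Add(9, Mul(6, Pow(K, -1)))))))) = Add(-6, Mul(3, Add(-10, Mul(K, Add(9, Mul(6, Pow(K, -1)))), Mul(Pow(K, 2), Add(9, Mul(6, Pow(K, -1))))))) = Add(-6, Add(-30, Mul(3, K, Add(9, Mul(6, Pow(K, -1)))), Mul(3, Pow(K, 2), Add(9, Mul(6, Pow(K, -1)))))) = Add(-36, Mul(3, K, Add(9, Mul(6, Pow(K, -1)))), Mul(3, Pow(K, 2), Add(9, Mul(6, Pow(K, -1))))))
Pow(Add(Function('c')(j), o), Rational(1, 2)) = Pow(Add(Add(-18, Mul(27, Pow(69, 2)), Mul(45, 69)), -152830), Rational(1, 2)) = Pow(Add(Add(-18, Mul(27, 4761), 3105), -152830), Rational(1, 2)) = Pow(Add(Add(-18, 128547, 3105), -152830), Rational(1, 2)) = Pow(Add(131634, -152830), Rational(1, 2)) = Pow(-21196, Rational(1, 2)) = Mul(2, I, Pow(5299, Rational(1, 2)))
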